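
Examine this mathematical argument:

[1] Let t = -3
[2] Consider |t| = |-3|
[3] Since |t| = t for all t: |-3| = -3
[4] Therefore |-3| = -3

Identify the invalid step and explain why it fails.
Step 3: Since |t| = t for all t: |-3| = -3

Step 3 incorrectly states that |t| = t for all t. The correct definition is |t| = t when t >= 0, and |t| = -t when t < 0. Since -3 < 0, we have |-3| = -(-3) = 3, not -3.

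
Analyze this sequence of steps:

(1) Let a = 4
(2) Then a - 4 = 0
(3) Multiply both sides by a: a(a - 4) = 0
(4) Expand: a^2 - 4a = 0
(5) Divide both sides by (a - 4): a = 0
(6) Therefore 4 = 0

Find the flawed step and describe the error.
Step 5: Divide both sides by (a - 4): a = 0

Step 5 divides both sides by (a - 4). However, since a = 4, we have (a - 4) = 0. Division by zero is undefined, making this step invalid.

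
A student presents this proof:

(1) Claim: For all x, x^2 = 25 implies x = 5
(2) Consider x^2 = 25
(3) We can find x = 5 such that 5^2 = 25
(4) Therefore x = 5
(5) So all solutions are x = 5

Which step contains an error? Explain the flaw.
Step 4: Therefore x = 5

Step 4 incorrectly concludes that x = 5 is the only solution. The proof shows that x = 5 is A solution (existence), but does not show it is the ONLY solution (uniqueness). In fact, x = -5 is also a solution since (-5)^2 = 25. Finding one solution doesn't prove there are no others.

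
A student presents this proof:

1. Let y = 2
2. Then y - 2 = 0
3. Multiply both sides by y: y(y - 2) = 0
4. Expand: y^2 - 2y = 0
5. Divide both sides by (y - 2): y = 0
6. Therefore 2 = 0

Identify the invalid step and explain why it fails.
Step 5: Divide both sides by (y - 2): y = 0

Step 5 divides both sides by (y - 2). However, since y = 2, we have (y - 2) = 0. Division by zero is undefined, making this step invalid.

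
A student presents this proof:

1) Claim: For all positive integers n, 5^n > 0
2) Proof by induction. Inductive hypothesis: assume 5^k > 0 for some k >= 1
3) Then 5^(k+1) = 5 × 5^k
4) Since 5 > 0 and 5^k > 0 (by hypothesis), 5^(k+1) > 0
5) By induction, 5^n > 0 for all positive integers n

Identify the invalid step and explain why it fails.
Step 5: By induction, 5^n > 0 for all positive integers n

Step 5 concludes the proof by induction, but no base case was ever established. A valid induction proof requires: (1) a base case proving 5^1 > 0, and (2) an inductive step showing IF 5^k > 0 THEN 5^(k+1) > 0. Steps 2-4 correctly establish the inductive step, but without the base case the conclusion in step 5 does not follow.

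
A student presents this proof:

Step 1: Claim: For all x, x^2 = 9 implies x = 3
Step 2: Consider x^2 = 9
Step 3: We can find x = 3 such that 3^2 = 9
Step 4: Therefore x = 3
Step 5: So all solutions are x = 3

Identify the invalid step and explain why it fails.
Step 4: Therefore x = 3

Step 4 incorrectly concludes that x = 3 is the only solution. The proof shows that x = 3 is A solution (existence), but does not show it is the ONLY solution (uniqueness). In fact, x = -3 is also a solution since (-3)^2 = 9. Finding one solution doesn't prove there are no others.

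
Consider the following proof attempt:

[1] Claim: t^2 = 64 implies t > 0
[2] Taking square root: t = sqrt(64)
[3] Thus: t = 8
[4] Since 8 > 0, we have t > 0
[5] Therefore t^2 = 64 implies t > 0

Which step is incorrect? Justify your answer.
Step 2: Taking square root: t = sqrt(64)

Step 2 takes the square root and assumes the positive root only. The equation t^2 = 64 actually has two solutions: t = 8 and t = -8. The proof silently assumes t > 0 without justification, then uses this assumption to conclude t > 0, which is circular. The counterexample t = -8 shows the claim is false.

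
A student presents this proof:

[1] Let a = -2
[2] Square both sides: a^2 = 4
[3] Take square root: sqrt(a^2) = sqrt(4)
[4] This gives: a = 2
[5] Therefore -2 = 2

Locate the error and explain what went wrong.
Step 4: This gives: a = 2

Step 4 incorrectly states that sqrt(a^2) = a. The correct identity is sqrt(a^2) = |a|. Since a = -2 < 0, we have sqrt(a^2) = |-2| = 2, not a = -2.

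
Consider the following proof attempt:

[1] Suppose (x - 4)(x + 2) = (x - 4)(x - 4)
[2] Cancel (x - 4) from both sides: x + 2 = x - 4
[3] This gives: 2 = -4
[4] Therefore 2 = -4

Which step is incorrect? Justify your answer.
Step 2: Cancel (x - 4) from both sides: x + 2 = x - 4

Step 2 cancels (x - 4) from both sides. This is only valid if (x - 4) ≠ 0, i.e., x ≠ 4. When x = 4, both sides equal zero regardless of the other factors. The correct approach requires considering x = 4 as a separate case.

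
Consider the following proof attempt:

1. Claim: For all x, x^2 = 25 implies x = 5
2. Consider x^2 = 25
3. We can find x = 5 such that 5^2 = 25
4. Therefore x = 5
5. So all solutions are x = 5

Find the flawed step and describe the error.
Step 4: Therefore x = 5

Step 4 incorrectly concludes that x = 5 is the only solution. The proof shows that x = 5 is A solution (existence), but does not show it is the ONLY solution (uniqueness). In fact, x = -5 is also a solution since (-5)^2 = 25. Finding one solution doesn't prove there are no others.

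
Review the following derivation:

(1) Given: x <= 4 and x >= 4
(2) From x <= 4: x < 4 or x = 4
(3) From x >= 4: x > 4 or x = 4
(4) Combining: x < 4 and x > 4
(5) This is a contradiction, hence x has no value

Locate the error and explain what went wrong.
Step 4: Combining: x < 4 and x > 4

Step 4 incorrectly combines the conditions. From x <= 4 and x >= 4, the intersection is x = 4. The error treats the 'or' cases as 'and' requirements. The correct conclusion is that x = 4 is the unique solution, not that no solution exists.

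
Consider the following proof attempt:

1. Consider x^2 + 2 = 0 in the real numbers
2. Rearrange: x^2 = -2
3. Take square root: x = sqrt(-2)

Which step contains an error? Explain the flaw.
Step 3: Take square root: x = sqrt(-2)

Step 3 takes the square root of -2, which is negative. In the real number system, the square root of a negative number is undefined. The equation x^2 + 2 = 0 has no real solutions. Square roots of negative numbers only exist in the complex numbers.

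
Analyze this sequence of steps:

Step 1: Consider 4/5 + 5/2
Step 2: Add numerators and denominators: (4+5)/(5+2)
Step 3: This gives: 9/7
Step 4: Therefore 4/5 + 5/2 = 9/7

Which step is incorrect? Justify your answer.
Step 2: Add numerators and denominators: (4+5)/(5+2)

Step 2 incorrectly adds fractions by separately adding numerators and denominators. This is wrong. The correct method requires a common denominator: 4/5 + 5/2 = (4×2 + 5×5)/(5×2) = 33/10 = 33/10. The method used gives 9/7, which is different.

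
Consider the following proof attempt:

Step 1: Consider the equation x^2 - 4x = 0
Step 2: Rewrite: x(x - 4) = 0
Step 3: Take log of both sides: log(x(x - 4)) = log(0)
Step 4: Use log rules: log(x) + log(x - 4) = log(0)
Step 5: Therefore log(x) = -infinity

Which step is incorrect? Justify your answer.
Step 3: Take log of both sides: log(x(x - 4)) = log(0)

Step 3 takes the logarithm of both sides, resulting in log(0) on the right side. The logarithm is only defined for positive numbers; log(0) is undefined (approaches negative infinity). This operation is invalid.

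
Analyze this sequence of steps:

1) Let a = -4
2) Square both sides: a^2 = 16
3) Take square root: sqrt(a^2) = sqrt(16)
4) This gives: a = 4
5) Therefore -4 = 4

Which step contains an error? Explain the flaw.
Step 4: This gives: a = 4

Step 4 incorrectly states that sqrt(a^2) = a. The correct identity is sqrt(a^2) = |a|. Since a = -4 < 0, we have sqrt(a^2) = |-4| = 4, not a = -4.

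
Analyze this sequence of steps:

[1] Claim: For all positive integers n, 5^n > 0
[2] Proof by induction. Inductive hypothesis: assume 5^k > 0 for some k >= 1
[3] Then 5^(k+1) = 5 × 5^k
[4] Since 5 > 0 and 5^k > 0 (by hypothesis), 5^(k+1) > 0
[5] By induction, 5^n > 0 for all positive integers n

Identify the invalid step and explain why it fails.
Step 5: By induction, 5^n > 0 for all positive integers n

Step 5 concludes the proof by induction, but no base case was ever established. A valid induction proof requires: (1) a base case proving 5^1 > 0, and (2) an inductive step showing IF 5^k > 0 THEN 5^(k+1) > 0. Steps 2-4 correctly establish the inductive step, but without the base case the conclusion in step 5 does not follow.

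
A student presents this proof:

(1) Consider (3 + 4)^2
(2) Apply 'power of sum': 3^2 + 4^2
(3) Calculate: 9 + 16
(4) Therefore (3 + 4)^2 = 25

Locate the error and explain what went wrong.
Step 2: Apply 'power of sum': 3^2 + 4^2

Step 2 incorrectly applies a non-existent rule '(a+b)^n = a^n + b^n'. This is false in general. The correct expansion uses the binomial theorem. The actual value is (3 + 4)^2 = 7^2 = 49, not 25.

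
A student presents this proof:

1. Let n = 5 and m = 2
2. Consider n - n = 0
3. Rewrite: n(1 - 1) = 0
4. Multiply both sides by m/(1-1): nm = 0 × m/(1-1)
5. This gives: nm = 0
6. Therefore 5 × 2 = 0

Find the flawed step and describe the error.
Step 4: Multiply both sides by m/(1-1): nm = 0 × m/(1-1)

Step 4 multiplies both sides by m/(1-1). However, 1-1 = 0, so this is multiplication by m/0, which is undefined. We cannot multiply by an undefined expression.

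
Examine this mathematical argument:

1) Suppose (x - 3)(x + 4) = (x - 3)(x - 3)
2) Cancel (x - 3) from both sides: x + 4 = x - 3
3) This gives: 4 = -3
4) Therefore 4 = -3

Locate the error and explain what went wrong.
Step 2: Cancel (x - 3) from both sides: x + 4 = x - 3

Step 2 cancels (x - 3) from both sides. This is only valid if (x - 3) ≠ 0, i.e., x ≠ 3. When x = 3, both sides equal zero regardless of the other factors. The correct approach requires considering x = 3 as a separate case.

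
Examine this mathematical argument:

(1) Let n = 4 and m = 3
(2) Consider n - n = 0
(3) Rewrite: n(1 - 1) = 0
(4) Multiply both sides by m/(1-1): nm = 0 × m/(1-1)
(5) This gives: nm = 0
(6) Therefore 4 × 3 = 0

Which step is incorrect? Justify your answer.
Step 4: Multiply both sides by m/(1-1): nm = 0 × m/(1-1)

Step 4 multiplies both sides by m/(1-1). However, 1-1 = 0, so this is multiplication by m/0, which is undefined. We cannot multiply by an undefined expression.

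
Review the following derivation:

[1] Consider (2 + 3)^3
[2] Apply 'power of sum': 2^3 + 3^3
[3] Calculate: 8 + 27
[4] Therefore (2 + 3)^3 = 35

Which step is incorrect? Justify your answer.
Step 2: Apply 'power of sum': 2^3 + 3^3

Step 2 incorrectly applies a non-existent rule '(a+b)^n = a^n + b^n'. This is false in general. The correct expansion uses the binomial theorem. The actual value is (2 + 3)^3 = 5^3 = 125, not 35.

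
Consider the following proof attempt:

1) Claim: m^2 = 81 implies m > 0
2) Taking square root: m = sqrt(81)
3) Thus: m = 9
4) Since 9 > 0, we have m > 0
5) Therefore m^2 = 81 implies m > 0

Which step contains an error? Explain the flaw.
Step 2: Taking square root: m = sqrt(81)

Step 2 takes the square root and assumes the positive root only. The equation m^2 = 81 actually has two solutions: m = 9 and m = -9. The proof silently assumes m > 0 without justification, then uses this assumption to conclude m > 0, which is circular. The counterexample m = -9 shows the claim is false.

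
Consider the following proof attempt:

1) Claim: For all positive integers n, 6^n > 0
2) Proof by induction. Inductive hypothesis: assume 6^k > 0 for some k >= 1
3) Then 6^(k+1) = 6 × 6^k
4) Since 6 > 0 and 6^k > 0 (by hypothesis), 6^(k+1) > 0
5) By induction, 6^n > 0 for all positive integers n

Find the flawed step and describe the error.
Step 5: By induction, 6^n > 0 for all positive integers n

Step 5 concludes the proof by induction, but no base case was ever established. A valid induction proof requires: (1) a base case proving 6^1 > 0, and (2) an inductive step showing IF 6^k > 0 THEN 6^(k+1) > 0. Steps 2-4 correctly establish the inductive step, but without the base case the conclusion in step 5 does not follow.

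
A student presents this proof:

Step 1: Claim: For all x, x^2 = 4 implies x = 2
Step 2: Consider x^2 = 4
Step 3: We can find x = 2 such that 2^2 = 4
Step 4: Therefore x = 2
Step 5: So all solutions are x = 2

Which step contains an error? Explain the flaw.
Step 4: Therefore x = 2

Step 4 incorrectly concludes that x = 2 is the only solution. The proof shows that x = 2 is A solution (existence), but does not show it is the ONLY solution (uniqueness). In fact, x = -2 is also a solution since (-2)^2 = 4. Finding one solution doesn't prove there are no others.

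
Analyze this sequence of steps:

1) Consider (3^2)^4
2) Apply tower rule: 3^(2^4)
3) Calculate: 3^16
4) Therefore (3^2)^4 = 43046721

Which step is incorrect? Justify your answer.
Step 2: Apply tower rule: 3^(2^4)

Step 2 incorrectly states that (a^b)^c = a^(b^c). The correct rule is (a^b)^c = a^(b×c). The actual value is (3^2)^4 = 3^8 = 6561, not 3^16 = 43046721.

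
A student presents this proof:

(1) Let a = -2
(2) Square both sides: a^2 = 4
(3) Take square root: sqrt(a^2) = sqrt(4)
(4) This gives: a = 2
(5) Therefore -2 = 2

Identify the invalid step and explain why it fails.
Step 4: This gives: a = 2

Step 4 incorrectly states that sqrt(a^2) = a. The correct identity is sqrt(a^2) = |a|. Since a = -2 < 0, we have sqrt(a^2) = |-2| = 2, not a = -2.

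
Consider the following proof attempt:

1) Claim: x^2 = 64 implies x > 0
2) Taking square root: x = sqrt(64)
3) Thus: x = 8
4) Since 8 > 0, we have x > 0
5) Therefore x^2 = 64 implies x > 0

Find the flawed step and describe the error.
Step 2: Taking square root: x = sqrt(64)

Step 2 takes the square root and assumes the positive root only. The equation x^2 = 64 actually has two solutions: x = 8 and x = -8. The proof silently assumes x > 0 without justification, then uses this assumption to conclude x > 0, which is circular. The counterexample x = -8 shows the claim is false.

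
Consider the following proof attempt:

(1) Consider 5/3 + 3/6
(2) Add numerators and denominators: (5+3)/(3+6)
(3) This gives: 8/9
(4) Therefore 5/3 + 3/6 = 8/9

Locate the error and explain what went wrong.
Step 2: Add numerators and denominators: (5+3)/(3+6)

Step 2 incorrectly adds fractions by separately adding numerators and denominators. This is wrong. The correct method requires a common denominator: 5/3 + 3/6 = (5×6 + 3×3)/(3×6) = 39/18 = 13/6. The method used gives 8/9, which is different.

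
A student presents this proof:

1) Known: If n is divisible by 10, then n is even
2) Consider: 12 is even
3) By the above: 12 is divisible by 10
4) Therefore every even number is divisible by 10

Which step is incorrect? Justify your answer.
Step 3: By the above: 12 is divisible by 10

Step 3 commits the fallacy of affirming the consequent. The known fact 'divisible by 10 → even' does NOT imply 'even → divisible by 10'. That would be the converse, which is false. For example, 12 is even but 12 ÷ 10 = 1.20, which is not an integer.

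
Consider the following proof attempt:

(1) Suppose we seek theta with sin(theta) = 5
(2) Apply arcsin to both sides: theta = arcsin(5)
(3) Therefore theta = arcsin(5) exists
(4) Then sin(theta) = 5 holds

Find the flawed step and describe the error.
Step 2: Apply arcsin to both sides: theta = arcsin(5)

Step 2 applies arcsin to 5. However, arcsin(x) is only defined for x in [-1, 1] because sin(theta) can only produce values in that range. Since |5| > 1, arcsin(5) is undefined. There is no angle whose sine equals 5.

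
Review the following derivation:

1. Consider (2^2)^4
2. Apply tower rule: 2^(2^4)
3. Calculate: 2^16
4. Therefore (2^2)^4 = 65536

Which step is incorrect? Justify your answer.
Step 2: Apply tower rule: 2^(2^4)

Step 2 incorrectly states that (a^b)^c = a^(b^c). The correct rule is (a^b)^c = a^(b×c). The actual value is (2^2)^4 = 2^8 = 256, not 2^16 = 65536.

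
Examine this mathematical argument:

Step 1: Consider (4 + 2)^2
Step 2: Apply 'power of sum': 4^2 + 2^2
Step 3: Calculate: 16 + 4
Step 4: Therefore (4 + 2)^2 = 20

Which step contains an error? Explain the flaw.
Step 2: Apply 'power of sum': 4^2 + 2^2

Step 2 incorrectly applies a non-existent rule '(a+b)^n = a^n + b^n'. This is false in general. The correct expansion uses the binomial theorem. The actual value is (4 + 2)^2 = 6^2 = 36, not 20.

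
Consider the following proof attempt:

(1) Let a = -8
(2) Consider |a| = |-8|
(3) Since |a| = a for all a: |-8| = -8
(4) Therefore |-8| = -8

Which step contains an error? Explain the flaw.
Step 3: Since |a| = a for all a: |-8| = -8

Step 3 incorrectly states that |a| = a for all a. The correct definition is |a| = a when a >= 0, and |a| = -a when a < 0. Since -8 < 0, we have |-8| = -(-8) = 8, not -8.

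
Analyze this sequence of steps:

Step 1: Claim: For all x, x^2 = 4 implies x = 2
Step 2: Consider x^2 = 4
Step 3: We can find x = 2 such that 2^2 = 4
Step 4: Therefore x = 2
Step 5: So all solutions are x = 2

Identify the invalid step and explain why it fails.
Step 4: Therefore x = 2

Step 4 incorrectly concludes that x = 2 is the only solution. The proof shows that x = 2 is A solution (existence), but does not show it is the ONLY solution (uniqueness). In fact, x = -2 is also a solution since (-2)^2 = 4. Finding one solution doesn't prove there are no others.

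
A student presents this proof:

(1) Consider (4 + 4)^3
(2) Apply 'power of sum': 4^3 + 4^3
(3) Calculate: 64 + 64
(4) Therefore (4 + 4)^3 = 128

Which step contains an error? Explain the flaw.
Step 2: Apply 'power of sum': 4^3 + 4^3

Step 2 incorrectly applies a non-existent rule '(a+b)^n = a^n + b^n'. This is false in general. The correct expansion uses the binomial theorem. The actual value is (4 + 4)^3 = 8^3 = 512, not 128.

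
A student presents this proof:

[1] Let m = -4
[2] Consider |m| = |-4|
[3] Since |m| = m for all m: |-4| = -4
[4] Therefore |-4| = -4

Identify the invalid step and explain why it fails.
Step 3: Since |m| = m for all m: |-4| = -4

Step 3 incorrectly states that |m| = m for all m. The correct definition is |m| = m when m >= 0, and |m| = -m when m < 0. Since -4 < 0, we have |-4| = -(-4) = 4, not -4.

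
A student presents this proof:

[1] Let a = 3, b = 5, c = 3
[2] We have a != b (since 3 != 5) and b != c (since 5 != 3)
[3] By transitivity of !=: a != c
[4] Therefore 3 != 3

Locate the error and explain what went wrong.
Step 3: By transitivity of !=: a != c

Step 3 incorrectly applies transitivity to the '!=' relation. Transitivity states: if a R b and b R c, then a R c. However, '!=' is not transitive. Counterexample: 3 != 5 and 5 != 3, but 3 = 3 (both equal 3). Transitivity holds for relations like <, <=, =, but not for !=.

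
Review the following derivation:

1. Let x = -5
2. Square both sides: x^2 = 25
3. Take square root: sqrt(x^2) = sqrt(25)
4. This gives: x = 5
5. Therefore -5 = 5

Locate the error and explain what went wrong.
Step 4: This gives: x = 5

Step 4 incorrectly states that sqrt(x^2) = x. The correct identity is sqrt(x^2) = |x|. Since x = -5 < 0, we have sqrt(x^2) = |-5| = 5, not x = -5.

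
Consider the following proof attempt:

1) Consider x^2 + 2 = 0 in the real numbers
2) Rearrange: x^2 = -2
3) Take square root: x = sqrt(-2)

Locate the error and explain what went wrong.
Step 3: Take square root: x = sqrt(-2)

Step 3 takes the square root of -2, which is negative. In the real number system, the square root of a negative number is undefined. The equation x^2 + 2 = 0 has no real solutions. Square roots of negative numbers only exist in the complex numbers.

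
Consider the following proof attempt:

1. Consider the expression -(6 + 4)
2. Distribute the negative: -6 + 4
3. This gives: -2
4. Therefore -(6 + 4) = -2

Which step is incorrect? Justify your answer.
Step 2: Distribute the negative: -6 + 4

Step 2 incorrectly distributes the negative sign. The correct distribution is -(6 + 4) = -6 - 4 = -10. The negative must be applied to both terms, not just the first. The error treats -(6 + 4) as -6 + 4, which equals -2 instead of -10.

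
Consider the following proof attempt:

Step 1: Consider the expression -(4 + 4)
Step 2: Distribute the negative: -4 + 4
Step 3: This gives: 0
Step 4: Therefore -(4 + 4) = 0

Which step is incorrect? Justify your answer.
Step 2: Distribute the negative: -4 + 4

Step 2 incorrectly distributes the negative sign. The correct distribution is -(4 + 4) = -4 - 4 = -8. The negative must be applied to both terms, not just the first. The error treats -(4 + 4) as -4 + 4, which equals 0 instead of -8.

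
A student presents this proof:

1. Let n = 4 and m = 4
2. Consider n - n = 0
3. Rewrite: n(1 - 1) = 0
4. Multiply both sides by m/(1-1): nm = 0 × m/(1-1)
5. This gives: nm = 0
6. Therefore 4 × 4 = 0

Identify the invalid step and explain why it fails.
Step 4: Multiply both sides by m/(1-1): nm = 0 × m/(1-1)

Step 4 multiplies both sides by m/(1-1). However, 1-1 = 0, so this is multiplication by m/0, which is undefined. We cannot multiply by an undefined expression.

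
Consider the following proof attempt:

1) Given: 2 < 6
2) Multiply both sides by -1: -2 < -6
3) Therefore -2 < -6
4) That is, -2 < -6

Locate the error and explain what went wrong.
Step 2: Multiply both sides by -1: -2 < -6

Step 2 multiplies both sides by -1 but fails to reverse the inequality sign. When multiplying (or dividing) an inequality by a negative number, the direction must be reversed. Since 2 < 6, we should get -2 > -6, i.e., -2 > -6.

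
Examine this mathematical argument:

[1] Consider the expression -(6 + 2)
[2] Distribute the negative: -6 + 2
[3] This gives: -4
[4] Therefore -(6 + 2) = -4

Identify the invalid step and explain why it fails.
Step 2: Distribute the negative: -6 + 2

Step 2 incorrectly distributes the negative sign. The correct distribution is -(6 + 2) = -6 - 2 = -8. The negative must be applied to both terms, not just the first. The error treats -(6 + 2) as -6 + 2, which equals -4 instead of -8.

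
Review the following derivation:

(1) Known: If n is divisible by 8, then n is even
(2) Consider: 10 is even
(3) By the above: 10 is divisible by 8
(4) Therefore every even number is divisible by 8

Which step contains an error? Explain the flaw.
Step 3: By the above: 10 is divisible by 8

Step 3 commits the fallacy of affirming the consequent. The known fact 'divisible by 8 → even' does NOT imply 'even → divisible by 8'. That would be the converse, which is false. For example, 10 is even but 10 ÷ 8 = 1.25, which is not an integer.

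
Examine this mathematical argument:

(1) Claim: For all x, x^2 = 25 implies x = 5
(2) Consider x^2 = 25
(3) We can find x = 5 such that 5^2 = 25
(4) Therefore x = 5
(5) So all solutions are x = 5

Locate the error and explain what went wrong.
Step 4: Therefore x = 5

Step 4 incorrectly concludes that x = 5 is the only solution. The proof shows that x = 5 is A solution (existence), but does not show it is the ONLY solution (uniqueness). In fact, x = -5 is also a solution since (-5)^2 = 25. Finding one solution doesn't prove there are no others.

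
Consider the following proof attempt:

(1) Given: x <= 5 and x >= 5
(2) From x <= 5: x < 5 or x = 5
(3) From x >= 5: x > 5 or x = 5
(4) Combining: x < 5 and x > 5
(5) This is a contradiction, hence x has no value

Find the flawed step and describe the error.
Step 4: Combining: x < 5 and x > 5

Step 4 incorrectly combines the conditions. From x <= 5 and x >= 5, the intersection is x = 5. The error treats the 'or' cases as 'and' requirements. The correct conclusion is that x = 5 is the unique solution, not that no solution exists.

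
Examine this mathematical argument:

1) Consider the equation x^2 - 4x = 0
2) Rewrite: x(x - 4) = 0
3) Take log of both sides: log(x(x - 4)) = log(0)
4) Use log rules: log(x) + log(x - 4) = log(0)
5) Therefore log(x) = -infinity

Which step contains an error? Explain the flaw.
Step 3: Take log of both sides: log(x(x - 4)) = log(0)

Step 3 takes the logarithm of both sides, resulting in log(0) on the right side. The logarithm is only defined for positive numbers; log(0) is undefined (approaches negative infinity). This operation is invalid.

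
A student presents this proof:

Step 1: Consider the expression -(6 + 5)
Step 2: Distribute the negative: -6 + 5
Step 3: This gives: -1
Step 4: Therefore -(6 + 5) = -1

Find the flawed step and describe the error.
Step 2: Distribute the negative: -6 + 5

Step 2 incorrectly distributes the negative sign. The correct distribution is -(6 + 5) = -6 - 5 = -11. The negative must be applied to both terms, not just the first. The error treats -(6 + 5) as -6 + 5, which equals -1 instead of -11.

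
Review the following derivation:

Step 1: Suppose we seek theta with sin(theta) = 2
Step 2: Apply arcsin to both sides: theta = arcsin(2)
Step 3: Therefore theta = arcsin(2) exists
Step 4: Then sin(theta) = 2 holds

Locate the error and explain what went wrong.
Step 2: Apply arcsin to both sides: theta = arcsin(2)

Step 2 applies arcsin to 2. However, arcsin(x) is only defined for x in [-1, 1] because sin(theta) can only produce values in that range. Since |2| > 1, arcsin(2) is undefined. There is no angle whose sine equals 2.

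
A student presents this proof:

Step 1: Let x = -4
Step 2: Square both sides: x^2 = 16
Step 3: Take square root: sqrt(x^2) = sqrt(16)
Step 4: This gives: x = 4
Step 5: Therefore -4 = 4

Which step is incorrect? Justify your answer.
Step 4: This gives: x = 4

Step 4 incorrectly states that sqrt(x^2) = x. The correct identity is sqrt(x^2) = |x|. Since x = -4 < 0, we have sqrt(x^2) = |-4| = 4, not x = -4.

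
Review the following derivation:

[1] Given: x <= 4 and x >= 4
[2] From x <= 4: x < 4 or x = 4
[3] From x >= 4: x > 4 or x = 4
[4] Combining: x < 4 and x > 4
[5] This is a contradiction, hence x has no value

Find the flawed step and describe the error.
Step 4: Combining: x < 4 and x > 4

Step 4 incorrectly combines the conditions. From x <= 4 and x >= 4, the intersection is x = 4. The error treats the 'or' cases as 'and' requirements. The correct conclusion is that x = 4 is the unique solution, not that no solution exists.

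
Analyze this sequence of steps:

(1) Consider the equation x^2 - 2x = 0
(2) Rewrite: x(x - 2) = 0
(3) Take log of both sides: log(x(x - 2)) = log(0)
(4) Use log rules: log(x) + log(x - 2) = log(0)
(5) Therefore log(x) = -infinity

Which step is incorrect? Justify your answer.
Step 3: Take log of both sides: log(x(x - 2)) = log(0)

Step 3 takes the logarithm of both sides, resulting in log(0) on the right side. The logarithm is only defined for positive numbers; log(0) is undefined (approaches negative infinity). This operation is invalid.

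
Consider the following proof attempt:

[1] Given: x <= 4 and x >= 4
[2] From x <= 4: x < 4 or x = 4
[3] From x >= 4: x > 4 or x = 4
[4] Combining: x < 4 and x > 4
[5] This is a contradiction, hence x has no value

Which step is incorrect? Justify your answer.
Step 4: Combining: x < 4 and x > 4

Step 4 incorrectly combines the conditions. From x <= 4 and x >= 4, the intersection is x = 4. The error treats the 'or' cases as 'and' requirements. The correct conclusion is that x = 4 is the unique solution, not that no solution exists.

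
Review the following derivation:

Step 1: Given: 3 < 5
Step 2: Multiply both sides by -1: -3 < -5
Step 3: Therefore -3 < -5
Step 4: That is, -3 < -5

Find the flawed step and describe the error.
Step 2: Multiply both sides by -1: -3 < -5

Step 2 multiplies both sides by -1 but fails to reverse the inequality sign. When multiplying (or dividing) an inequality by a negative number, the direction must be reversed. Since 3 < 5, we should get -3 > -5, i.e., -3 > -5.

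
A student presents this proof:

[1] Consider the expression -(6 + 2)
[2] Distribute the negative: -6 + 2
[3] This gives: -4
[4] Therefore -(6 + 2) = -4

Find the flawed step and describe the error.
Step 2: Distribute the negative: -6 + 2

Step 2 incorrectly distributes the negative sign. The correct distribution is -(6 + 2) = -6 - 2 = -8. The negative must be applied to both terms, not just the first. The error treats -(6 + 2) as -6 + 2, which equals -4 instead of -8.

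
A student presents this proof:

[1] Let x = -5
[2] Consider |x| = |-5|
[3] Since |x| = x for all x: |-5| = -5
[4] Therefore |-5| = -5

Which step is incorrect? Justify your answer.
Step 3: Since |x| = x for all x: |-5| = -5

Step 3 incorrectly states that |x| = x for all x. The correct definition is |x| = x when x >= 0, and |x| = -x when x < 0. Since -5 < 0, we have |-5| = -(-5) = 5, not -5.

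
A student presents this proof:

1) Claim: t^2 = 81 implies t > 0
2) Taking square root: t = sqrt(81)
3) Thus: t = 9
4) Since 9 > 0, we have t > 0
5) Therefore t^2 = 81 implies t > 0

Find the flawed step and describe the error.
Step 2: Taking square root: t = sqrt(81)

Step 2 takes the square root and assumes the positive root only. The equation t^2 = 81 actually has two solutions: t = 9 and t = -9. The proof silently assumes t > 0 without justification, then uses this assumption to conclude t > 0, which is circular. The counterexample t = -9 shows the claim is false.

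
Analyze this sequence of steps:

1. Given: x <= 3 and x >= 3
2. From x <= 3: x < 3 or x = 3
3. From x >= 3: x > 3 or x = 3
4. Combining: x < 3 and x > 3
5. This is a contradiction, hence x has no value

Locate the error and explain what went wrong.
Step 4: Combining: x < 3 and x > 3

Step 4 incorrectly combines the conditions. From x <= 3 and x >= 3, the intersection is x = 3. The error treats the 'or' cases as 'and' requirements. The correct conclusion is that x = 3 is the unique solution, not that no solution exists.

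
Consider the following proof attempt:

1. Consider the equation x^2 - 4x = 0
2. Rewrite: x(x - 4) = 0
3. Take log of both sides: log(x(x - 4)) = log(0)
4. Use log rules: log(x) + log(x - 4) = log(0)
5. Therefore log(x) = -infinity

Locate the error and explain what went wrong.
Step 3: Take log of both sides: log(x(x - 4)) = log(0)

Step 3 takes the logarithm of both sides, resulting in log(0) on the right side. The logarithm is only defined for positive numbers; log(0) is undefined (approaches negative infinity). This operation is invalid.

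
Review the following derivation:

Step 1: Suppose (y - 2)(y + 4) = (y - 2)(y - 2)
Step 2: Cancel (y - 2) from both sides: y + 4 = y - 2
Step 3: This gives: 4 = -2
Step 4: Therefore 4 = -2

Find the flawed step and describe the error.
Step 2: Cancel (y - 2) from both sides: y + 4 = y - 2

Step 2 cancels (y - 2) from both sides. This is only valid if (y - 2) ≠ 0, i.e., y ≠ 2. When y = 2, both sides equal zero regardless of the other factors. The correct approach requires considering y = 2 as a separate case.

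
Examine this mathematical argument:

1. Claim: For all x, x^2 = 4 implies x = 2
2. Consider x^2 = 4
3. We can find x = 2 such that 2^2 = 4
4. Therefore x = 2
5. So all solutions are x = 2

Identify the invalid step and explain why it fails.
Step 4: Therefore x = 2

Step 4 incorrectly concludes that x = 2 is the only solution. The proof shows that x = 2 is A solution (existence), but does not show it is the ONLY solution (uniqueness). In fact, x = -2 is also a solution since (-2)^2 = 4. Finding one solution doesn't prove there are no others.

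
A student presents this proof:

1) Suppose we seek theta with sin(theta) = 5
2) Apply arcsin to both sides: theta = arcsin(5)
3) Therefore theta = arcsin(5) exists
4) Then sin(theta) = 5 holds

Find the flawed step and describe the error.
Step 2: Apply arcsin to both sides: theta = arcsin(5)

Step 2 applies arcsin to 5. However, arcsin(x) is only defined for x in [-1, 1] because sin(theta) can only produce values in that range. Since |5| > 1, arcsin(5) is undefined. There is no angle whose sine equals 5.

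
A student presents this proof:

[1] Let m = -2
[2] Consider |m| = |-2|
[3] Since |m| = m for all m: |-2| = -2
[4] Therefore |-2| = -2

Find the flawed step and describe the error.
Step 3: Since |m| = m for all m: |-2| = -2

Step 3 incorrectly states that |m| = m for all m. The correct definition is |m| = m when m >= 0, and |m| = -m when m < 0. Since -2 < 0, we have |-2| = -(-2) = 2, not -2.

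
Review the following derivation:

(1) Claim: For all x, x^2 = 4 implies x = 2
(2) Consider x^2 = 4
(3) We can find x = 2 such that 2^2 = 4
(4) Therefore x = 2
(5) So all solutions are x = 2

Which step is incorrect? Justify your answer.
Step 4: Therefore x = 2

Step 4 incorrectly concludes that x = 2 is the only solution. The proof shows that x = 2 is A solution (existence), but does not show it is the ONLY solution (uniqueness). In fact, x = -2 is also a solution since (-2)^2 = 4. Finding one solution doesn't prove there are no others.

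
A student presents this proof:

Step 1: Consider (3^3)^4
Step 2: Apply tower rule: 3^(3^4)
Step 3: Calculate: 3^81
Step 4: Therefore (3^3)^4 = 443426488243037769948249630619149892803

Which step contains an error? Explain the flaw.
Step 2: Apply tower rule: 3^(3^4)

Step 2 incorrectly states that (a^b)^c = a^(b^c). The correct rule is (a^b)^c = a^(b×c). The actual value is (3^3)^4 = 3^12 = 531441, not 3^81 = 443426488243037769948249630619149892803.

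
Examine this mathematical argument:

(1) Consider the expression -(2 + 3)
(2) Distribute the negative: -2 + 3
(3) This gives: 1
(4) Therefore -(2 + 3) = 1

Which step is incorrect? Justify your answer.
Step 2: Distribute the negative: -2 + 3

Step 2 incorrectly distributes the negative sign. The correct distribution is -(2 + 3) = -2 - 3 = -5. The negative must be applied to both terms, not just the first. The error treats -(2 + 3) as -2 + 3, which equals 1 instead of -5.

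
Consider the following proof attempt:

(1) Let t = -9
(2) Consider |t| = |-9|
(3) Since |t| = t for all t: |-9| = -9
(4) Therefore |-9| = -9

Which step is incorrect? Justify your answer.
Step 3: Since |t| = t for all t: |-9| = -9

Step 3 incorrectly states that |t| = t for all t. The correct definition is |t| = t when t >= 0, and |t| = -t when t < 0. Since -9 < 0, we have |-9| = -(-9) = 9, not -9.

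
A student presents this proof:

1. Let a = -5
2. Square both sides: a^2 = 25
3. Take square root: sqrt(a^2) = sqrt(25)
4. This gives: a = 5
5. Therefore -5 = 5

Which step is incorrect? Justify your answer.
Step 4: This gives: a = 5

Step 4 incorrectly states that sqrt(a^2) = a. The correct identity is sqrt(a^2) = |a|. Since a = -5 < 0, we have sqrt(a^2) = |-5| = 5, not a = -5.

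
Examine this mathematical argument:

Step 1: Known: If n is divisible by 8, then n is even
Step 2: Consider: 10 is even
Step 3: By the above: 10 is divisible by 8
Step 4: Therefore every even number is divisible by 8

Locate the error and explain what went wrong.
Step 3: By the above: 10 is divisible by 8

Step 3 commits the fallacy of affirming the consequent. The known fact 'divisible by 8 → even' does NOT imply 'even → divisible by 8'. That would be the converse, which is false. For example, 10 is even but 10 ÷ 8 = 1.25, which is not an integer.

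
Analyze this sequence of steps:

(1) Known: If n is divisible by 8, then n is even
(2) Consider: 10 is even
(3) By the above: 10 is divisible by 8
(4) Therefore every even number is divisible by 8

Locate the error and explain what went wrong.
Step 3: By the above: 10 is divisible by 8

Step 3 commits the fallacy of affirming the consequent. The known fact 'divisible by 8 → even' does NOT imply 'even → divisible by 8'. That would be the converse, which is false. For example, 10 is even but 10 ÷ 8 = 1.25, which is not an integer.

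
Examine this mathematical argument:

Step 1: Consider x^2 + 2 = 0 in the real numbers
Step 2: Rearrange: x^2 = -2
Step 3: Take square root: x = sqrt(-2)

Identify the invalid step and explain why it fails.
Step 3: Take square root: x = sqrt(-2)

Step 3 takes the square root of -2, which is negative. In the real number system, the square root of a negative number is undefined. The equation x^2 + 2 = 0 has no real solutions. Square roots of negative numbers only exist in the complex numbers.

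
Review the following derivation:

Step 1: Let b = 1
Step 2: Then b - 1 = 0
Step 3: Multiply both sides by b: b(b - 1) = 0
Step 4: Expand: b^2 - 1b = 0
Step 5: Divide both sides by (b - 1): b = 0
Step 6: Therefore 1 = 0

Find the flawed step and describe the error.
Step 5: Divide both sides by (b - 1): b = 0

Step 5 divides both sides by (b - 1). However, since b = 1, we have (b - 1) = 0. Division by zero is undefined, making this step invalid.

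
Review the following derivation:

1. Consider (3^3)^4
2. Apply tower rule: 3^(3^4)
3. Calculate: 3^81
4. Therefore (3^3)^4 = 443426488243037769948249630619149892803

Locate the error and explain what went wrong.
Step 2: Apply tower rule: 3^(3^4)

Step 2 incorrectly states that (a^b)^c = a^(b^c). The correct rule is (a^b)^c = a^(b×c). The actual value is (3^3)^4 = 3^12 = 531441, not 3^81 = 443426488243037769948249630619149892803.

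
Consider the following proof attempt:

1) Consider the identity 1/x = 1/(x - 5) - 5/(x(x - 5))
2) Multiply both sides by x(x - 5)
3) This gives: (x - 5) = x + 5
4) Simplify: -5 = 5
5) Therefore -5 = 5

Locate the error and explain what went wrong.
Step 3: This gives: (x - 5) = x + 5

Step 3 makes a sign error when clearing denominators. Multiplying -5/(x(x - 5)) by x(x - 5) gives -5, not +5. The correct result is (x - 5) = x - 5, which is trivially true, not (x - 5) = x + 5. (Step 1 is a valid identity: 1/(x - 5) - 5/(x(x - 5)) = (x - 5)/(x(x - 5)) = 1/x.)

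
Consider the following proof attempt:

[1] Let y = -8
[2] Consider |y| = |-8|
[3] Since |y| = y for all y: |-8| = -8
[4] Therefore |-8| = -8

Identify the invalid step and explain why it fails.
Step 3: Since |y| = y for all y: |-8| = -8

Step 3 incorrectly states that |y| = y for all y. The correct definition is |y| = y when y >= 0, and |y| = -y when y < 0. Since -8 < 0, we have |-8| = -(-8) = 8, not -8.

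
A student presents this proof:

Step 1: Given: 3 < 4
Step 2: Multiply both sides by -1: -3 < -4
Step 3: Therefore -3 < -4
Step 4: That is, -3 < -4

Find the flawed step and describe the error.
Step 2: Multiply both sides by -1: -3 < -4

Step 2 multiplies both sides by -1 but fails to reverse the inequality sign. When multiplying (or dividing) an inequality by a negative number, the direction must be reversed. Since 3 < 4, we should get -3 > -4, i.e., -3 > -4.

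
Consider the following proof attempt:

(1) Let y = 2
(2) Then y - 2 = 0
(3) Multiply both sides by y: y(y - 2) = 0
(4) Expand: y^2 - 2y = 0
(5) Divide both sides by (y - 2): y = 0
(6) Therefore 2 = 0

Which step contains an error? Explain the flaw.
Step 5: Divide both sides by (y - 2): y = 0

Step 5 divides both sides by (y - 2). However, since y = 2, we have (y - 2) = 0. Division by zero is undefined, making this step invalid.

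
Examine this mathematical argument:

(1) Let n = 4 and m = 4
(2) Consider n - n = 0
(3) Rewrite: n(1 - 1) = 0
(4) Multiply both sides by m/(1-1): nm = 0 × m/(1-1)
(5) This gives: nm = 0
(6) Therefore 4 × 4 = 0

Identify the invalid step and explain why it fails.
Step 4: Multiply both sides by m/(1-1): nm = 0 × m/(1-1)

Step 4 multiplies both sides by m/(1-1). However, 1-1 = 0, so this is multiplication by m/0, which is undefined. We cannot multiply by an undefined expression.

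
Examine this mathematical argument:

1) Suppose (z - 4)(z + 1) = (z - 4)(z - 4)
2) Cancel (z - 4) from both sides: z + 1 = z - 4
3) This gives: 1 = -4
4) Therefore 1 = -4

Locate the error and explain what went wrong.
Step 2: Cancel (z - 4) from both sides: z + 1 = z - 4

Step 2 cancels (z - 4) from both sides. This is only valid if (z - 4) ≠ 0, i.e., z ≠ 4. When z = 4, both sides equal zero regardless of the other factors. The correct approach requires considering z = 4 as a separate case.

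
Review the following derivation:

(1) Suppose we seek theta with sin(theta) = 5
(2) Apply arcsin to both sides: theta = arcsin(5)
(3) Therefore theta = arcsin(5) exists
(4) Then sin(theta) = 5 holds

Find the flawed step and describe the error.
Step 2: Apply arcsin to both sides: theta = arcsin(5)

Step 2 applies arcsin to 5. However, arcsin(x) is only defined for x in [-1, 1] because sin(theta) can only produce values in that range. Since |5| > 1, arcsin(5) is undefined. There is no angle whose sine equals 5.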